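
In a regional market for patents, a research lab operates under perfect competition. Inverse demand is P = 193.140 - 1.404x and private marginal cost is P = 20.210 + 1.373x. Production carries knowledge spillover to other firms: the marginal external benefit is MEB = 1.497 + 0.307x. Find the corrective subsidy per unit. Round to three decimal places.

subsidy = 23.177 per unit

Social marginal cost = private MC − MEB = 18.713 + 1.066x.
Set SMC = demand: 18.713 + 1.066x = 193.140 - 1.404x → x* = 70.6182.
The Pigouvian subsidy equals MEB at x*: 1.497 + 0.307×70.6182 = 23.1768.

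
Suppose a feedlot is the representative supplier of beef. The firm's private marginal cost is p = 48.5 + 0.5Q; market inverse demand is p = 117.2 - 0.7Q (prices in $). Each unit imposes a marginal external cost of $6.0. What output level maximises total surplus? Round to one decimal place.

Q* = 52.3

Social marginal cost = private MC + MEC = 54.5 + 0.5Q.
Set SMC = demand: 54.5 + 0.5Q = 117.2 - 0.7Q → Q* = 52.2500.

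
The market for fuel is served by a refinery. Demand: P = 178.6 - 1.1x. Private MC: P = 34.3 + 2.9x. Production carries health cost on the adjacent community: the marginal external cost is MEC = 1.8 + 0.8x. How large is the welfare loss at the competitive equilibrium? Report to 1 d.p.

Market equilibrium (private): 34.3 + 2.9x = 178.6 - 1.1x → x_m = 36.0750.
Social marginal cost = private MC + MEC = 36.1 + 3.7x.
Set SMC = demand: 36.1 + 3.7x = 178.6 - 1.1x → x* = 29.6875.
The welfare-loss triangle has base |x_m − x*| and height MEC(x_m) (the vertical gap between SMC and demand is zero at x* and MEC at x_m).
DWL = ½ × 6.3875 × 30.6600 = 97.9204.

DWL = 97.9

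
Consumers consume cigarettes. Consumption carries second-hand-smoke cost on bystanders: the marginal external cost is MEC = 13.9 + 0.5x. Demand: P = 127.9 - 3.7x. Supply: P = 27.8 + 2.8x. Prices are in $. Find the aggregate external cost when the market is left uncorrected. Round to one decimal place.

$273.4

Market equilibrium (private): 27.8 + 2.8x = 127.9 - 3.7x → x_m = 15.4000.
Total external cost = ∫₀^{x_m} (13.9 + 0.5x) dx = 13.9×15.4000 + ½×0.5×15.4000² = 273.3500.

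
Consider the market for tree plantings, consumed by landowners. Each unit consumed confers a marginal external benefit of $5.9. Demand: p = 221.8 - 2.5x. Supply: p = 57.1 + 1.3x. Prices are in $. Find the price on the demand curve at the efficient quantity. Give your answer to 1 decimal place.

Social marginal benefit = demand + MEB = 227.7 - 2.5x.
Set SMB = MC: 227.7 - 2.5x = 57.1 + 1.3x → x* = 44.8947.
Consumer price on the demand curve at x*: 221.8 − 2.5×44.8947 = 109.5633.

P = $109.6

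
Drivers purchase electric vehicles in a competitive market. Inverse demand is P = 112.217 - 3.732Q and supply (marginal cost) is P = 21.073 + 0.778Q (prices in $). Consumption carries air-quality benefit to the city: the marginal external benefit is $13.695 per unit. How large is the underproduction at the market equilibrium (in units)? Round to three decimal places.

3.037 units

Market equilibrium (private): 21.073 + 0.778Q = 112.217 - 3.732Q → Q_m = 20.2093.
Social marginal benefit = demand + MEB = 125.912 - 3.732Q.
Set SMB = MC: 125.912 - 3.732Q = 21.073 + 0.778Q → Q* = 23.2459.
Gap = |20.2093 − 23.2459| = 3.0366.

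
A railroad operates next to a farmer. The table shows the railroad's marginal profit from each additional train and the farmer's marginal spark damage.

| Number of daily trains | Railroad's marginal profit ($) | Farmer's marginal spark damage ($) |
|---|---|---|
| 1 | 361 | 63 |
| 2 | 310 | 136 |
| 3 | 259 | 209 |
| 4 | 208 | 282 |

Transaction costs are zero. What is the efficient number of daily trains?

Bargaining reaches the level where marginal profit last exceeds marginal spark damage.
That holds through level 3 (259 ≥ 209) but not at 4 (208 < 282).

3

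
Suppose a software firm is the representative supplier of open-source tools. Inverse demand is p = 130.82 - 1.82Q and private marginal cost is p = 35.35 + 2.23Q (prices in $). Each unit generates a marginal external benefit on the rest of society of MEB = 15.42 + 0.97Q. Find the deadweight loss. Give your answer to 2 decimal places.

DWL = $237.95

Market equilibrium (private): 35.35 + 2.23Q = 130.82 - 1.82Q → Q_m = 23.5728.
Social marginal cost = private MC − MEB = 19.93 + 1.26Q.
Set SMC = demand: 19.93 + 1.26Q = 130.82 - 1.82Q → Q* = 36.0032.
Between Q* and Q_m the wedge demand − SMC runs linearly from 0 to MEB(Q_m), so the loss is a triangle.
DWL = ½ × 12.4304 × 38.2857 = 237.9533.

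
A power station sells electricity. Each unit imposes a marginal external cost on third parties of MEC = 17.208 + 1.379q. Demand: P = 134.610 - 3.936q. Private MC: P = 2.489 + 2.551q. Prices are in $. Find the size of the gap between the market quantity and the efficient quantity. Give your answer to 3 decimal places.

5.758 units

Market equilibrium (private): 2.489 + 2.551q = 134.610 - 3.936q → q_m = 20.3670.
Social marginal cost = private MC + MEC = 19.697 + 3.930q.
Set SMC = demand: 19.697 + 3.930q = 134.610 - 3.936q → q* = 14.6088.
Gap = |20.3670 − 14.6088| = 5.7582.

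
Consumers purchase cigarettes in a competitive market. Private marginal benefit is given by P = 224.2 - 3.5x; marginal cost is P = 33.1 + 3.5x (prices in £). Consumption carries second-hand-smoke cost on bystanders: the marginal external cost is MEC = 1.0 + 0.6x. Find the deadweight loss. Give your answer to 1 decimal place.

Market equilibrium (private): 33.1 + 3.5x = 224.2 - 3.5x → x_m = 27.3000.
Social marginal benefit = demand − MEC = 223.2 - 4.1x.
Set SMB = MC: 223.2 - 4.1x = 33.1 + 3.5x → x* = 25.0132.
The loss is the area between SMB and MC from x* to x_m; with linear curves that's a triangle of height MEC(x_m).
DWL = ½ × 2.2868 × 17.3800 = 19.8723.

DWL = £19.9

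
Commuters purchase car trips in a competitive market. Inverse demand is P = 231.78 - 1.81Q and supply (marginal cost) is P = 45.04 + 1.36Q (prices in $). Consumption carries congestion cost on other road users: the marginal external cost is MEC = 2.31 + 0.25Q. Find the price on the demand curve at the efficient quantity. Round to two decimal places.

Social marginal benefit = demand − MEC = 229.47 - 2.06Q.
Set SMB = MC: 229.47 - 2.06Q = 45.04 + 1.36Q → Q* = 53.9269.
Consumer price on the demand curve at Q*: 231.78 − 1.81×53.9269 = 134.1723.

P = $134.17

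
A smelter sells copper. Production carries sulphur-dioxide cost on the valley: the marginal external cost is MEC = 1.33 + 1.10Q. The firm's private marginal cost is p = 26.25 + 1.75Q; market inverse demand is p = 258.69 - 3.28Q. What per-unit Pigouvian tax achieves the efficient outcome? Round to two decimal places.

tax = 42.80 per unit

Social marginal cost = private MC + MEC = 27.58 + 2.85Q.
Set SMC = demand: 27.58 + 2.85Q = 258.69 - 3.28Q → Q* = 37.7015.
The Pigouvian tax equals MEC at Q*: 1.33 + 1.10×37.7015 = 42.8017.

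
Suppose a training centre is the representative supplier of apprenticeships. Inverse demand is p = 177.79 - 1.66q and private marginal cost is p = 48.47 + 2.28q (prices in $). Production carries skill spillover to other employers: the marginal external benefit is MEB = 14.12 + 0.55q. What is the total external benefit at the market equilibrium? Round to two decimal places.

Market equilibrium (private): 48.47 + 2.28q = 177.79 - 1.66q → q_m = 32.8223.
Total external benefit = ∫₀^{q_m} (14.12 + 0.55q) dq = 14.12×32.8223 + ½×0.55×32.8223² = 759.7093.

$759.71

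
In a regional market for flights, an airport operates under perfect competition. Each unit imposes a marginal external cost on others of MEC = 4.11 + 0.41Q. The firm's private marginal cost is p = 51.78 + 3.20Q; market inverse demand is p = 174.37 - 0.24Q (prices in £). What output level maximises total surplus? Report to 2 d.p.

Social marginal cost = private MC + MEC = 55.89 + 3.61Q.
Set SMC = demand: 55.89 + 3.61Q = 174.37 - 0.24Q → Q* = 30.7740.

Q* = 30.77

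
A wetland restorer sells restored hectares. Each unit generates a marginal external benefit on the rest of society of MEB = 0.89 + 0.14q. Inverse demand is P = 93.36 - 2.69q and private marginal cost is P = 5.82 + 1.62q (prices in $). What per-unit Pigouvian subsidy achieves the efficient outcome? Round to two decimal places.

Social marginal cost = private MC − MEB = 4.93 + 1.48q.
Set SMC = demand: 4.93 + 1.48q = 93.36 - 2.69q → q* = 21.2062.
The Pigouvian subsidy equals MEB at q*: 0.89 + 0.14×21.2062 = 3.8589.

subsidy = $3.86 per unit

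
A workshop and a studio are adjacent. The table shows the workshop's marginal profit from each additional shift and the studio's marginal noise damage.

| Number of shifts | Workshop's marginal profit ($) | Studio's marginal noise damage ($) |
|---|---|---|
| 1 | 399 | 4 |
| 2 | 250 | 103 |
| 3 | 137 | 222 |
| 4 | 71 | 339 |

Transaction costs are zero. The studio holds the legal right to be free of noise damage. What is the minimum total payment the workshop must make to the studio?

$107

Efficient level: marginal profit ≥ marginal noise damage through level 2, so k* = 2.
With the studio holding the right, the workshop must at least compensate total damage at k*: 4 + 103 = 107.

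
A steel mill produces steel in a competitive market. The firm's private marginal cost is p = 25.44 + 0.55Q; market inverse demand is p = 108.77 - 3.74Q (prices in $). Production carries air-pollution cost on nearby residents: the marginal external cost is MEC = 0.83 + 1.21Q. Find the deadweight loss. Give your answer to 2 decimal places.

Market equilibrium (private): 25.44 + 0.55Q = 108.77 - 3.74Q → Q_m = 19.4242.
Social marginal cost = private MC + MEC = 26.27 + 1.76Q.
Set SMC = demand: 26.27 + 1.76Q = 108.77 - 3.74Q → Q* = 15.0000.
The welfare-loss triangle has base |Q_m − Q*| and height MEC(Q_m) (the vertical gap between SMC and demand is zero at Q* and MEC at Q_m).
DWL = ½ × 4.4242 × 24.3333 = 53.8277.

DWL = $53.83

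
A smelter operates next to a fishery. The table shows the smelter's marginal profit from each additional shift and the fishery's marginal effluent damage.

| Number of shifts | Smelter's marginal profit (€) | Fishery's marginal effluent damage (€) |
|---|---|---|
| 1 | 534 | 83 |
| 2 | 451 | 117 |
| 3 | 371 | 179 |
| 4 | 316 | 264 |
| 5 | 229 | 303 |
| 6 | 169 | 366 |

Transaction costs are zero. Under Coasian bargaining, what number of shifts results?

4

Bargaining reaches the level where marginal profit last exceeds marginal effluent damage.
That holds through level 4 (316 ≥ 264) but not at 5 (229 < 303).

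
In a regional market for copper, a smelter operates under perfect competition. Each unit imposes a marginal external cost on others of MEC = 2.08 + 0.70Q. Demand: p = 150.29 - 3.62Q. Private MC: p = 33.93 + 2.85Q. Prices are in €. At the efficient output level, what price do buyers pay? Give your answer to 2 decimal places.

P = €92.59

Social marginal cost = private MC + MEC = 36.01 + 3.55Q.
Set SMC = demand: 36.01 + 3.55Q = 150.29 - 3.62Q → Q* = 15.9386.
Consumer price on the demand curve at Q*: 150.29 − 3.62×15.9386 = 92.5923.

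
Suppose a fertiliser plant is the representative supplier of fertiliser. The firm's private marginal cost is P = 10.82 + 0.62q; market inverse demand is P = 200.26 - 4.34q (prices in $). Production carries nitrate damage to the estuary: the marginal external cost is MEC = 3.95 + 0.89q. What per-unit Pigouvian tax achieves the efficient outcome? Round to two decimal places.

tax = $32.17 per unit

Social marginal cost = private MC + MEC = 14.77 + 1.51q.
Set SMC = demand: 14.77 + 1.51q = 200.26 - 4.34q → q* = 31.7077.
The Pigouvian tax equals MEC at q*: 3.95 + 0.89×31.7077 = 32.1699.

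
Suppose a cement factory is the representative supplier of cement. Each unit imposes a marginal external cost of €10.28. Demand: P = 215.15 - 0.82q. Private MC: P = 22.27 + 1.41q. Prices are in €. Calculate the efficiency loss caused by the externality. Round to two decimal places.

Market equilibrium (private): 22.27 + 1.41q = 215.15 - 0.82q → q_m = 86.4933.
Social marginal cost = private MC + MEC = 32.55 + 1.41q.
Set SMC = demand: 32.55 + 1.41q = 215.15 - 0.82q → q* = 81.8834.
The loss is the area between SMC and demand from q* to q_m; with linear curves that's a triangle of height MEC(q_m).
DWL = ½ × 4.6099 × 10.2800 = 23.6949.

DWL = €23.69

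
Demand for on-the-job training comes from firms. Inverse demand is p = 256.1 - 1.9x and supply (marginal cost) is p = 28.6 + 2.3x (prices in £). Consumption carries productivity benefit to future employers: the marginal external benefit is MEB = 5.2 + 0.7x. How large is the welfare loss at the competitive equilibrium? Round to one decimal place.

DWL = £265.6

Market equilibrium (private): 28.6 + 2.3x = 256.1 - 1.9x → x_m = 54.1667.
Social marginal benefit = demand + MEB = 261.3 - 1.2x.
Set SMB = MC: 261.3 - 1.2x = 28.6 + 2.3x → x* = 66.4857.
The loss is the area between SMB and MC from x* to x_m; with linear curves that's a triangle of height MEB(x_m).
DWL = ½ × 12.3190 × 43.1167 = 265.5773.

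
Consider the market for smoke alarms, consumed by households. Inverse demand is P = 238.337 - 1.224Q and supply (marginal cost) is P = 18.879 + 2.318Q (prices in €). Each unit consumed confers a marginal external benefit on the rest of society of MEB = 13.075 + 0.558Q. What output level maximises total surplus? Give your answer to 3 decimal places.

Q* = 77.927

Social marginal benefit = demand + MEB = 251.412 - 0.666Q.
Set SMB = MC: 251.412 - 0.666Q = 18.879 + 2.318Q → Q* = 77.9266.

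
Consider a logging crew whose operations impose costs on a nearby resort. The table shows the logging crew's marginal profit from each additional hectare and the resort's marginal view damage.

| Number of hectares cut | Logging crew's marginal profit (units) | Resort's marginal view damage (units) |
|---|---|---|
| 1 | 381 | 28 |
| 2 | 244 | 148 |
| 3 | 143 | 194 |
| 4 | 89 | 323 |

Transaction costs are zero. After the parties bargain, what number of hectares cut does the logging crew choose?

Bargaining reaches the level where marginal profit last exceeds marginal view damage.
That holds through level 2 (244 ≥ 148) but not at 3 (143 < 194).

2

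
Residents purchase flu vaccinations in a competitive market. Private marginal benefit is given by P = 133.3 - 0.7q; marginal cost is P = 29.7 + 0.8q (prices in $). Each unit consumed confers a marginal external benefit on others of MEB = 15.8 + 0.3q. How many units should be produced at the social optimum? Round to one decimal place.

q* = 99.5

Social marginal benefit = demand + MEB = 149.1 - 0.4q.
Set SMB = MC: 149.1 - 0.4q = 29.7 + 0.8q → q* = 99.5000.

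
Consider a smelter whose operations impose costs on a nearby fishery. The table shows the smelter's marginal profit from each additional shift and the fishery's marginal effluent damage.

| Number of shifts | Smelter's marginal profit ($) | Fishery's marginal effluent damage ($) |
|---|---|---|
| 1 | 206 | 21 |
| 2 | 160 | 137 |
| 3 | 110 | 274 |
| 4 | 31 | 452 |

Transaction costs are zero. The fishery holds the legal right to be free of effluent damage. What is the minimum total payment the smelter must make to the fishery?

$158

Efficient level: marginal profit ≥ marginal effluent damage through level 2, so k* = 2.
With the fishery holding the right, the smelter must at least compensate total damage at k*: 21 + 137 = 158.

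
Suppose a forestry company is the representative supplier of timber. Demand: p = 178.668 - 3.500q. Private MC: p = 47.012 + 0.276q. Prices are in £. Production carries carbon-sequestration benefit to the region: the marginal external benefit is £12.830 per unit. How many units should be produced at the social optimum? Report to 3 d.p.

Social marginal cost = private MC − MEB = 34.182 + 0.276q.
Set SMC = demand: 34.182 + 0.276q = 178.668 - 3.500q → q* = 38.2643.

q* = 38.264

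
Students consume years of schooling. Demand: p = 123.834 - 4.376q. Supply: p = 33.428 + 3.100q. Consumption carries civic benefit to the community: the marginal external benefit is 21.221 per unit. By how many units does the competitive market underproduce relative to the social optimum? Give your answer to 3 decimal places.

Market equilibrium (private): 33.428 + 3.100q = 123.834 - 4.376q → q_m = 12.0928.
Social marginal benefit = demand + MEB = 145.055 - 4.376q.
Set SMB = MC: 145.055 - 4.376q = 33.428 + 3.100q → q* = 14.9314.
Gap = |12.0928 − 14.9314| = 2.8386.

2.839 units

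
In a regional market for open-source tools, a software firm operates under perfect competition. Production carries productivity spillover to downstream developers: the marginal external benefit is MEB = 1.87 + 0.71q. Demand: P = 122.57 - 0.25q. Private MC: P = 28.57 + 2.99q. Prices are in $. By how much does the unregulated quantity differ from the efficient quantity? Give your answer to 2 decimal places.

Market equilibrium (private): 28.57 + 2.99q = 122.57 - 0.25q → q_m = 29.0123.
Social marginal cost = private MC − MEB = 26.70 + 2.28q.
Set SMC = demand: 26.70 + 2.28q = 122.57 - 0.25q → q* = 37.8933.
Gap = |29.0123 − 37.8933| = 8.8810.

8.88 units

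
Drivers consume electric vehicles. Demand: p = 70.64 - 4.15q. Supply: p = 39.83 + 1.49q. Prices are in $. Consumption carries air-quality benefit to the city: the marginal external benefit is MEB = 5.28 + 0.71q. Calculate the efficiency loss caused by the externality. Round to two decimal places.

Market equilibrium (private): 39.83 + 1.49q = 70.64 - 4.15q → q_m = 5.4628.
Social marginal benefit = demand + MEB = 75.92 - 3.44q.
Set SMB = MC: 75.92 - 3.44q = 39.83 + 1.49q → q* = 7.3205.
Height of the DWL triangle at q_m is SMB(q_m) − MC(q_m) = MEB(q_m) = 9.1586.
DWL = ½ × 1.8577 × 9.1586 = 8.5070.

DWL = $8.51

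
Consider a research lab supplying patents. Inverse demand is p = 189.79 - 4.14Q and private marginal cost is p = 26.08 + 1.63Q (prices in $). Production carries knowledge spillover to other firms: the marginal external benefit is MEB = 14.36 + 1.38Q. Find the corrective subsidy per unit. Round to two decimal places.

Social marginal cost = private MC − MEB = 11.72 + 0.25Q.
Set SMC = demand: 11.72 + 0.25Q = 189.79 - 4.14Q → Q* = 40.5626.
The Pigouvian subsidy equals MEB at Q*: 14.36 + 1.38×40.5626 = 70.3364.

subsidy = $70.34 per unit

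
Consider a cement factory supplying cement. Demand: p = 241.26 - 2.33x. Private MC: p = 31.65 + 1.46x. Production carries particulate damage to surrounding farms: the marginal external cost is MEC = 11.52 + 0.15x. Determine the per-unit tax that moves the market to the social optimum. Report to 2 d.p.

tax = 19.06 per unit

Social marginal cost = private MC + MEC = 43.17 + 1.61x.
Set SMC = demand: 43.17 + 1.61x = 241.26 - 2.33x → x* = 50.2766.
The Pigouvian tax equals MEC at x*: 11.52 + 0.15×50.2766 = 19.0615.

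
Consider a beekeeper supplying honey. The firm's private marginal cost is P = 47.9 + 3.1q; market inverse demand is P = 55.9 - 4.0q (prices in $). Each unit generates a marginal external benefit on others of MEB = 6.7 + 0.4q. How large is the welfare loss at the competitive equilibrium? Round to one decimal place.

DWL = $3.8

Market equilibrium (private): 47.9 + 3.1q = 55.9 - 4.0q → q_m = 1.1268.
Social marginal cost = private MC − MEB = 41.2 + 2.7q.
Set SMC = demand: 41.2 + 2.7q = 55.9 - 4.0q → q* = 2.1940.
The welfare-loss triangle has base |q_m − q*| and height MEB(q_m) (the vertical gap between SMC and demand is zero at q* and MEB at q_m).
DWL = ½ × 1.0672 × 7.1507 = 3.8156.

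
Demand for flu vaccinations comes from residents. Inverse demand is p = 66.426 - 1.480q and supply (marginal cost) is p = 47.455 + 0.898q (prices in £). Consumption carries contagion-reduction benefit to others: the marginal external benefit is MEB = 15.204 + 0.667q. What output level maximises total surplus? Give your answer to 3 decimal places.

q* = 19.974

Social marginal benefit = demand + MEB = 81.630 - 0.813q.
Set SMB = MC: 81.630 - 0.813q = 47.455 + 0.898q → q* = 19.9737.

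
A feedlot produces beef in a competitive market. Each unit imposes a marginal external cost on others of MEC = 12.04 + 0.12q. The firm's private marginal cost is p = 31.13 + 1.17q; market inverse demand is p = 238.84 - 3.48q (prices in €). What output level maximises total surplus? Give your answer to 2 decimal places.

Social marginal cost = private MC + MEC = 43.17 + 1.29q.
Set SMC = demand: 43.17 + 1.29q = 238.84 - 3.48q → q* = 41.0210.

q* = 41.02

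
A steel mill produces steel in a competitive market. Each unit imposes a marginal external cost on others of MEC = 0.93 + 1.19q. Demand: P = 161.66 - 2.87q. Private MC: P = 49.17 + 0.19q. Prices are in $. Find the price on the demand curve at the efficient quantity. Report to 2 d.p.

P = $86.32

Social marginal cost = private MC + MEC = 50.10 + 1.38q.
Set SMC = demand: 50.10 + 1.38q = 161.66 - 2.87q → q* = 26.2494.
Consumer price on the demand curve at q*: 161.66 − 2.87×26.2494 = 86.3242.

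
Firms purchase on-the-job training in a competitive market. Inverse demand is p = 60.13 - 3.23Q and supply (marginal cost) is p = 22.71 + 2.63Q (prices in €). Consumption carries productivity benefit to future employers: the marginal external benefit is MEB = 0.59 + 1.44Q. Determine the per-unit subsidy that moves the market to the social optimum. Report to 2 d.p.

subsidy = €12.97 per unit

Social marginal benefit = demand + MEB = 60.72 - 1.79Q.
Set SMB = MC: 60.72 - 1.79Q = 22.71 + 2.63Q → Q* = 8.5995.
The Pigouvian subsidy equals MEB at Q*: 0.59 + 1.44×8.5995 = 12.9733.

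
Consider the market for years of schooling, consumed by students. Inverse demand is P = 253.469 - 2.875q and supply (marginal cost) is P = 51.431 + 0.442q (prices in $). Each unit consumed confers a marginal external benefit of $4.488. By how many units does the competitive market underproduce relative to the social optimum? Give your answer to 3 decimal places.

1.353 units

Market equilibrium (private): 51.431 + 0.442q = 253.469 - 2.875q → q_m = 60.9099.
Social marginal benefit = demand + MEB = 257.957 - 2.875q.
Set SMB = MC: 257.957 - 2.875q = 51.431 + 0.442q → q* = 62.2629.
Gap = |60.9099 − 62.2629| = 1.3530.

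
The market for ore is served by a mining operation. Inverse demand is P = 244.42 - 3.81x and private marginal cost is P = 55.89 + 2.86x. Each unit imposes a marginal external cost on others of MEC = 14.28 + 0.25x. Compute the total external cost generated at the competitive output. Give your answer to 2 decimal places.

Market equilibrium (private): 55.89 + 2.86x = 244.42 - 3.81x → x_m = 28.2654.
Total external cost = ∫₀^{x_m} (14.28 + 0.25x) dx = 14.28×28.2654 + ½×0.25×28.2654² = 503.4965.

503.50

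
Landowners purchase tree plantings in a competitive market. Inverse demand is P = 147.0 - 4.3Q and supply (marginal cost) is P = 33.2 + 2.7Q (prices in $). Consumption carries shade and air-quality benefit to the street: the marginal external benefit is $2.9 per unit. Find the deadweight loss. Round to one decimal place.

DWL = $0.6

Market equilibrium (private): 33.2 + 2.7Q = 147.0 - 4.3Q → Q_m = 16.2571.
Social marginal benefit = demand + MEB = 149.9 - 4.3Q.
Set SMB = MC: 149.9 - 4.3Q = 33.2 + 2.7Q → Q* = 16.6714.
Height of the DWL triangle at Q_m is SMB(Q_m) − MC(Q_m) = MEB(Q_m) = 2.9000.
DWL = ½ × 0.4143 × 2.9000 = 0.6007.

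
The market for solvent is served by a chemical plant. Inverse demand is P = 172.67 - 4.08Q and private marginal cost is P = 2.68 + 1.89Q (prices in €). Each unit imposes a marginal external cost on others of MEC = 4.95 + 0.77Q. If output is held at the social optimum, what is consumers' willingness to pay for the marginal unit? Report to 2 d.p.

P = €72.76

Social marginal cost = private MC + MEC = 7.63 + 2.66Q.
Set SMC = demand: 7.63 + 2.66Q = 172.67 - 4.08Q → Q* = 24.4866.
Consumer price on the demand curve at Q*: 172.67 − 4.08×24.4866 = 72.7647.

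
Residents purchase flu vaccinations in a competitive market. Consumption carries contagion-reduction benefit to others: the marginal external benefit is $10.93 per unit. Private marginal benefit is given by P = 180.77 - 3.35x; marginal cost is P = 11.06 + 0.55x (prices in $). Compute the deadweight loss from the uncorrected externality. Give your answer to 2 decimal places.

Market equilibrium (private): 11.06 + 0.55x = 180.77 - 3.35x → x_m = 43.5154.
Social marginal benefit = demand + MEB = 191.70 - 3.35x.
Set SMB = MC: 191.70 - 3.35x = 11.06 + 0.55x → x* = 46.3179.
The loss is the area between SMB and MC from x* to x_m; with linear curves that's a triangle of height MEB(x_m).
DWL = ½ × 2.8025 × 10.9300 = 15.3157.

DWL = $15.32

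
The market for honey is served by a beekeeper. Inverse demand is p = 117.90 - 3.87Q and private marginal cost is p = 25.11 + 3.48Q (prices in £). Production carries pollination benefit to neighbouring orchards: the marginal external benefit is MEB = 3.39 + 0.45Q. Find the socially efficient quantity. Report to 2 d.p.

Social marginal cost = private MC − MEB = 21.72 + 3.03Q.
Set SMC = demand: 21.72 + 3.03Q = 117.90 - 3.87Q → Q* = 13.9391.

Q* = 13.94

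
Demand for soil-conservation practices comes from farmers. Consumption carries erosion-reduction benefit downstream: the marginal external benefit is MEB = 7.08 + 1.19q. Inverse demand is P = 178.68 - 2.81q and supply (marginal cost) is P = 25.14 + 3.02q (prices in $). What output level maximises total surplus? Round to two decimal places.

q* = 34.62

Social marginal benefit = demand + MEB = 185.76 - 1.62q.
Set SMB = MC: 185.76 - 1.62q = 25.14 + 3.02q → q* = 34.6164.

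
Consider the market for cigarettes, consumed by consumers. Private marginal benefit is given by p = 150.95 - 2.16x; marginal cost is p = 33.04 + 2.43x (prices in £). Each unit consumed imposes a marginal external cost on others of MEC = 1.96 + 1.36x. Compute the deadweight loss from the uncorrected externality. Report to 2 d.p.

DWL = £114.40

Market equilibrium (private): 33.04 + 2.43x = 150.95 - 2.16x → x_m = 25.6885.
Social marginal benefit = demand − MEC = 148.99 - 3.52x.
Set SMB = MC: 148.99 - 3.52x = 33.04 + 2.43x → x* = 19.4874.
The welfare-loss triangle has base |x_m − x*| and height MEC(x_m) (the vertical gap between SMB and MC is zero at x* and MEC at x_m).
DWL = ½ × 6.2011 × 36.8963 = 114.3988.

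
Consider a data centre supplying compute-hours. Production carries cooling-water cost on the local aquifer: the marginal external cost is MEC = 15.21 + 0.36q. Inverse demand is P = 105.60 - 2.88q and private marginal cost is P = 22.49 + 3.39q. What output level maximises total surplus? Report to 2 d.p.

Social marginal cost = private MC + MEC = 37.70 + 3.75q.
Set SMC = demand: 37.70 + 3.75q = 105.60 - 2.88q → q* = 10.2413.

q* = 10.24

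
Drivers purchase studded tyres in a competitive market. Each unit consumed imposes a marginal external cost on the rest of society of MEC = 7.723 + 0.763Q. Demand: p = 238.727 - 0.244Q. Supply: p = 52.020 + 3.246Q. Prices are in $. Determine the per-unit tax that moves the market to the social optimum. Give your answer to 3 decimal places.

Social marginal benefit = demand − MEC = 231.004 - 1.007Q.
Set SMB = MC: 231.004 - 1.007Q = 52.020 + 3.246Q → Q* = 42.0842.
The Pigouvian tax equals MEC at Q*: 7.723 + 0.763×42.0842 = 39.8332.

tax = $39.833 per unit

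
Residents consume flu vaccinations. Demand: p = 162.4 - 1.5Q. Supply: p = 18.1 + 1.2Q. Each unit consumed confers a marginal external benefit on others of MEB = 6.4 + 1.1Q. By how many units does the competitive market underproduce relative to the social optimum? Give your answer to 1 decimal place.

Market equilibrium (private): 18.1 + 1.2Q = 162.4 - 1.5Q → Q_m = 53.4444.
Social marginal benefit = demand + MEB = 168.8 - 0.4Q.
Set SMB = MC: 168.8 - 0.4Q = 18.1 + 1.2Q → Q* = 94.1875.
Gap = |53.4444 − 94.1875| = 40.7431.

40.7 units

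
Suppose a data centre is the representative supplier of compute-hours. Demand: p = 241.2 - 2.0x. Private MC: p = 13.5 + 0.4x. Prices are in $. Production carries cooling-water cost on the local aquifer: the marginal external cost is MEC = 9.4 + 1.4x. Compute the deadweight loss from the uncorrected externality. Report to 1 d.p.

DWL = $2661.6

Market equilibrium (private): 13.5 + 0.4x = 241.2 - 2.0x → x_m = 94.8750.
Social marginal cost = private MC + MEC = 22.9 + 1.8x.
Set SMC = demand: 22.9 + 1.8x = 241.2 - 2.0x → x* = 57.4474.
Height of the DWL triangle at x_m is SMC(x_m) − demand(x_m) = MEC(x_m) = 142.2250.
DWL = ½ × 37.4276 × 142.2250 = 2661.5702.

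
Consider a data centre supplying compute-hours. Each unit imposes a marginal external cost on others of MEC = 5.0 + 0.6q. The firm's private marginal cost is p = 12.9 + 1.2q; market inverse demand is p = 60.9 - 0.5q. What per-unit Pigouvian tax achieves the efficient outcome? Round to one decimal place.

Social marginal cost = private MC + MEC = 17.9 + 1.8q.
Set SMC = demand: 17.9 + 1.8q = 60.9 - 0.5q → q* = 18.6957.
The Pigouvian tax equals MEC at q*: 5.0 + 0.6×18.6957 = 16.2174.

tax = 16.2 per unit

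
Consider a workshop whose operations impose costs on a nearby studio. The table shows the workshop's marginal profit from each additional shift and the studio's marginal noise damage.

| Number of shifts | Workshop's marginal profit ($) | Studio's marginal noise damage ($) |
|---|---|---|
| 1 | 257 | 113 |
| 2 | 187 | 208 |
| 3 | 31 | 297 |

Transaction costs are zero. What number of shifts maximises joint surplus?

Bargaining reaches the level where marginal profit last exceeds marginal noise damage.
That holds through level 1 (257 ≥ 113) but not at 2 (187 < 208).

1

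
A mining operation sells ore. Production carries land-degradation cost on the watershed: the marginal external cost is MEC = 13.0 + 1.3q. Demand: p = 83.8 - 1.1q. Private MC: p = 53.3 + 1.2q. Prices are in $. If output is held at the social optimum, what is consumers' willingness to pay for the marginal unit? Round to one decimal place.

Social marginal cost = private MC + MEC = 66.3 + 2.5q.
Set SMC = demand: 66.3 + 2.5q = 83.8 - 1.1q → q* = 4.8611.
Consumer price on the demand curve at q*: 83.8 − 1.1×4.8611 = 78.4528.

P = $78.5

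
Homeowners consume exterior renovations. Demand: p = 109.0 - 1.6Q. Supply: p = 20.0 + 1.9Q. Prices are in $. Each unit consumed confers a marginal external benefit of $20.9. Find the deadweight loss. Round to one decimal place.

Market equilibrium (private): 20.0 + 1.9Q = 109.0 - 1.6Q → Q_m = 25.4286.
Social marginal benefit = demand + MEB = 129.9 - 1.6Q.
Set SMB = MC: 129.9 - 1.6Q = 20.0 + 1.9Q → Q* = 31.4000.
The loss is the area between SMB and MC from Q* to Q_m; with linear curves that's a triangle of height MEB(Q_m).
DWL = ½ × 5.9714 × 20.9000 = 62.4011.

DWL = $62.4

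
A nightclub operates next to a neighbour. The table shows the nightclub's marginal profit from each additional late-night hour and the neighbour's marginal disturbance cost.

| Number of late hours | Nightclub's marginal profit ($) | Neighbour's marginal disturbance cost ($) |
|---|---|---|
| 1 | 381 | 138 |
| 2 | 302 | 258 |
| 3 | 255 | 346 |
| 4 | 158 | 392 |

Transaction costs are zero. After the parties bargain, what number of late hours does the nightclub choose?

2

Bargaining reaches the level where marginal profit last exceeds marginal disturbance cost.
That holds through level 2 (302 ≥ 258) but not at 3 (255 < 346).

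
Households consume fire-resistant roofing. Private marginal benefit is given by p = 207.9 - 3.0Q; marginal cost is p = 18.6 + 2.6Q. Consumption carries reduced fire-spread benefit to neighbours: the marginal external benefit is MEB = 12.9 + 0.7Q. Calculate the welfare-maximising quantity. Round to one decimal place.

Social marginal benefit = demand + MEB = 220.8 - 2.3Q.
Set SMB = MC: 220.8 - 2.3Q = 18.6 + 2.6Q → Q* = 41.2653.

Q* = 41.3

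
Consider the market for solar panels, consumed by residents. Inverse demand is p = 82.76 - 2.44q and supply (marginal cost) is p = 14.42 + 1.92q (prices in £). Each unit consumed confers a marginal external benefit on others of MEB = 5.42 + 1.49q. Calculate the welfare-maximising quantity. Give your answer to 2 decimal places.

q* = 25.70

Social marginal benefit = demand + MEB = 88.18 - 0.95q.
Set SMB = MC: 88.18 - 0.95q = 14.42 + 1.92q → q* = 25.7003.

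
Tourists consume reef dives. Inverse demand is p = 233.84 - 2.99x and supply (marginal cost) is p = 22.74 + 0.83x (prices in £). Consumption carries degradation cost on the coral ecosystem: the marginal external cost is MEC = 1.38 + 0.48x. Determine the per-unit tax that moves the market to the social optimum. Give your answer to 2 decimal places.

Social marginal benefit = demand − MEC = 232.46 - 3.47x.
Set SMB = MC: 232.46 - 3.47x = 22.74 + 0.83x → x* = 48.7721.
The Pigouvian tax equals MEC at x*: 1.38 + 0.48×48.7721 = 24.7906.

tax = £24.79 per unit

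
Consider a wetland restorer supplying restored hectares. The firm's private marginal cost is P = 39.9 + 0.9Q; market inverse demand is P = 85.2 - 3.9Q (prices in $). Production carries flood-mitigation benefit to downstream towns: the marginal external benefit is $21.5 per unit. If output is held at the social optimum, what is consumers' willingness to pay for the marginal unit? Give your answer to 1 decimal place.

P = $30.9

Social marginal cost = private MC − MEB = 18.4 + 0.9Q.
Set SMC = demand: 18.4 + 0.9Q = 85.2 - 3.9Q → Q* = 13.9167.
Consumer price on the demand curve at Q*: 85.2 − 3.9×13.9167 = 30.9249.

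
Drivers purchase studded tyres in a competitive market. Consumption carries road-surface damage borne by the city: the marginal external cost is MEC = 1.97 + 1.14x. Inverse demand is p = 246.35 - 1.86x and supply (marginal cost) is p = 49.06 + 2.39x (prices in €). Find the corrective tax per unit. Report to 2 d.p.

tax = €43.28 per unit

Social marginal benefit = demand − MEC = 244.38 - 3.00x.
Set SMB = MC: 244.38 - 3.00x = 49.06 + 2.39x → x* = 36.2375.
The Pigouvian tax equals MEC at x*: 1.97 + 1.14×36.2375 = 43.2808.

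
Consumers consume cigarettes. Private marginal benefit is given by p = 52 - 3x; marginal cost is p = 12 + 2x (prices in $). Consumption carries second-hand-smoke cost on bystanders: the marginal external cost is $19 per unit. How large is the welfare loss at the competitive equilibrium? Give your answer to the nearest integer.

Market equilibrium (private): 12 + 2x = 52 - 3x → x_m = 8.0000.
Social marginal benefit = demand − MEC = 33 - 3x.
Set SMB = MC: 33 - 3x = 12 + 2x → x* = 4.2000.
Height of the DWL triangle at x_m is MC(x_m) − SMB(x_m) = MEC(x_m) = 19.0000.
DWL = ½ × 3.8000 × 19.0000 = 36.1000.

DWL = $36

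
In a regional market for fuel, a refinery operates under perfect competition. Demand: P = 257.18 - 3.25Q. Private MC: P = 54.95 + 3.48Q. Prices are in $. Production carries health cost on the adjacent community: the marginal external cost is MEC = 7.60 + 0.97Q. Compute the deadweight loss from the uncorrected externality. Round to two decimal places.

DWL = $87.69

Market equilibrium (private): 54.95 + 3.48Q = 257.18 - 3.25Q → Q_m = 30.0490.
Social marginal cost = private MC + MEC = 62.55 + 4.45Q.
Set SMC = demand: 62.55 + 4.45Q = 257.18 - 3.25Q → Q* = 25.2766.
Height of the DWL triangle at Q_m is SMC(Q_m) − demand(Q_m) = MEC(Q_m) = 36.7476.
DWL = ½ × 4.7724 × 36.7476 = 87.6871.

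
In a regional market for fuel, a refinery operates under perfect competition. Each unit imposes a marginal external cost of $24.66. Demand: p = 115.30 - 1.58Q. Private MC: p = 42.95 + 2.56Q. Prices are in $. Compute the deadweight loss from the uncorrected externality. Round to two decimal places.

DWL = $73.44

Market equilibrium (private): 42.95 + 2.56Q = 115.30 - 1.58Q → Q_m = 17.4758.
Social marginal cost = private MC + MEC = 67.61 + 2.56Q.
Set SMC = demand: 67.61 + 2.56Q = 115.30 - 1.58Q → Q* = 11.5193.
The welfare-loss triangle has base |Q_m − Q*| and height MEC(Q_m) (the vertical gap between SMC and demand is zero at Q* and MEC at Q_m).
DWL = ½ × 5.9565 × 24.6600 = 73.4436.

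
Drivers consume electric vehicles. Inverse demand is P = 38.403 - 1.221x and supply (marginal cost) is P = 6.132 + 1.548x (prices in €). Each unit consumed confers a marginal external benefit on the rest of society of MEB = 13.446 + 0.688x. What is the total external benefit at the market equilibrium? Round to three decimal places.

Market equilibrium (private): 6.132 + 1.548x = 38.403 - 1.221x → x_m = 11.6544.
Total external benefit = ∫₀^{x_m} (13.446 + 0.688x) dx = 13.446×11.6544 + ½×0.688×11.6544² = 203.4289.

€203.429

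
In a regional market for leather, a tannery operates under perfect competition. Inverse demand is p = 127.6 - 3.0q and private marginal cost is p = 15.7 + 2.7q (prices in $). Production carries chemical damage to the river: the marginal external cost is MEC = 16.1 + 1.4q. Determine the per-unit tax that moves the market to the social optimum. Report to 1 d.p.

tax = $35.0 per unit

Social marginal cost = private MC + MEC = 31.8 + 4.1q.
Set SMC = demand: 31.8 + 4.1q = 127.6 - 3.0q → q* = 13.4930.
The Pigouvian tax equals MEC at q*: 16.1 + 1.4×13.4930 = 34.9902.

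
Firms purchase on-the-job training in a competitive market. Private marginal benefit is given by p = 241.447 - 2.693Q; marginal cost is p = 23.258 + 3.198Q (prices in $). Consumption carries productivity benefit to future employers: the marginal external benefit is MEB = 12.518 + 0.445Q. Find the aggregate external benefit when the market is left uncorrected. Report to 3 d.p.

$768.861

Market equilibrium (private): 23.258 + 3.198Q = 241.447 - 2.693Q → Q_m = 37.0377.
Total external benefit = ∫₀^{Q_m} (12.518 + 0.445Q) dQ = 12.518×37.0377 + ½×0.445×37.0377² = 768.8615.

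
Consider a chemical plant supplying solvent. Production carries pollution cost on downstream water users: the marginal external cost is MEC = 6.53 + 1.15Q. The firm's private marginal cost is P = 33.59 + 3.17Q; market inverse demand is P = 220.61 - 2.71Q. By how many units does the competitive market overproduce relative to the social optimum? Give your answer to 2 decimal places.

6.13 units

Market equilibrium (private): 33.59 + 3.17Q = 220.61 - 2.71Q → Q_m = 31.8061.
Social marginal cost = private MC + MEC = 40.12 + 4.32Q.
Set SMC = demand: 40.12 + 4.32Q = 220.61 - 2.71Q → Q* = 25.6743.
Gap = |31.8061 − 25.6743| = 6.1318.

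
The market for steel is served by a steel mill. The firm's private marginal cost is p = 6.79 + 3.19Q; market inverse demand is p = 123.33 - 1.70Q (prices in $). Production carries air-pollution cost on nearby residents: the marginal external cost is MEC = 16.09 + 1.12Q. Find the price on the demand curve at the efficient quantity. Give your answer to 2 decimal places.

P = $94.92

Social marginal cost = private MC + MEC = 22.88 + 4.31Q.
Set SMC = demand: 22.88 + 4.31Q = 123.33 - 1.70Q → Q* = 16.7138.
Consumer price on the demand curve at Q*: 123.33 − 1.70×16.7138 = 94.9165.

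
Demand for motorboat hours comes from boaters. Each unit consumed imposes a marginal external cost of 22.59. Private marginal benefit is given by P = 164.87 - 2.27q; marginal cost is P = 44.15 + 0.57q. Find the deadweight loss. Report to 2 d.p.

DWL = 89.84

Market equilibrium (private): 44.15 + 0.57q = 164.87 - 2.27q → q_m = 42.5070.
Social marginal benefit = demand − MEC = 142.28 - 2.27q.
Set SMB = MC: 142.28 - 2.27q = 44.15 + 0.57q → q* = 34.5528.
The loss is the area between SMB and MC from q* to q_m; with linear curves that's a triangle of height MEC(q_m).
DWL = ½ × 7.9542 × 22.5900 = 89.8427.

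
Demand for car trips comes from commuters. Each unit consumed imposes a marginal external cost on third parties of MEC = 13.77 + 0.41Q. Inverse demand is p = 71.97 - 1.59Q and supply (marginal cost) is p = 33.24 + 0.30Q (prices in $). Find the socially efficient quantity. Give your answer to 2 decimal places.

Q* = 10.85

Social marginal benefit = demand − MEC = 58.20 - 2.00Q.
Set SMB = MC: 58.20 - 2.00Q = 33.24 + 0.30Q → Q* = 10.8522.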